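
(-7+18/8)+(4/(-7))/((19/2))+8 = 1697/532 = 3.19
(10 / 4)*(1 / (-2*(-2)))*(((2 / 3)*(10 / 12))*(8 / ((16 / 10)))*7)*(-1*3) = -875 / 24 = -36.46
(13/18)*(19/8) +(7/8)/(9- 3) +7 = 319/36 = 8.86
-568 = -568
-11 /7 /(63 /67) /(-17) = 737 /7497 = 0.10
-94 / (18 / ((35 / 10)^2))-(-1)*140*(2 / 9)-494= -18967 / 36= -526.86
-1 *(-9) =9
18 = 18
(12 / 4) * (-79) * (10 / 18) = -395 / 3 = -131.67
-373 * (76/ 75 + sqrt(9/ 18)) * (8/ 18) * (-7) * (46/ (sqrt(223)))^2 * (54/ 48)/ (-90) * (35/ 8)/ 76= -9668533/ 1204200 - 9668533 * sqrt(2)/ 2440512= -13.63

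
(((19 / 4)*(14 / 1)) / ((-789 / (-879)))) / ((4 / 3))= 116907 / 2104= 55.56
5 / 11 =0.45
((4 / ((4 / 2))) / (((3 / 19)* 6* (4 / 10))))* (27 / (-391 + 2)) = -285 / 778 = -0.37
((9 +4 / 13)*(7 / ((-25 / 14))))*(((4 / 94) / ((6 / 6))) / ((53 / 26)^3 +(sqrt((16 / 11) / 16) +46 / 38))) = -21664973807244768 / 134957363076644125 +203444230941952*sqrt(11) / 134957363076644125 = -0.16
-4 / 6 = -2 / 3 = -0.67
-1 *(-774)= 774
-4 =-4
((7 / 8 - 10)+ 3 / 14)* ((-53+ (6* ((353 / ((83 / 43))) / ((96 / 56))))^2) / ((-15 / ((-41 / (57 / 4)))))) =-700164.83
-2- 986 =-988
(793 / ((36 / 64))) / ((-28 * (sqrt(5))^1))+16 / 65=16 / 65- 3172 * sqrt(5) / 315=-22.27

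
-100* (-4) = 400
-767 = -767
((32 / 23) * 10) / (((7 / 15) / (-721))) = -494400 / 23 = -21495.65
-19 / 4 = -4.75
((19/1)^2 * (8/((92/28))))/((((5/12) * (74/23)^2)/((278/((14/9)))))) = 249289272/6845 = 36419.18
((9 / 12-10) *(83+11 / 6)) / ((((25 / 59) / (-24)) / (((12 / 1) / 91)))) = 13333764 / 2275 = 5861.00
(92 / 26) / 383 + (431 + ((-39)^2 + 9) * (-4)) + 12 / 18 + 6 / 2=-84921686 / 14937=-5685.32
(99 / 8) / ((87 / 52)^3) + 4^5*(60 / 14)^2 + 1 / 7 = 67440692833 / 3585183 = 18810.95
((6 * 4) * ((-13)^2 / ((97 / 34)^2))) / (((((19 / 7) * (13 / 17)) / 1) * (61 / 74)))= 3176077632 / 10905031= 291.25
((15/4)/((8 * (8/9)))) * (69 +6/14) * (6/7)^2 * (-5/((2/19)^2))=-532917225/43904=-12138.24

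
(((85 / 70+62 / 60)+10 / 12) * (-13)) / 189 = -8411 / 39690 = -0.21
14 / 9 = 1.56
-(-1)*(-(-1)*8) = 8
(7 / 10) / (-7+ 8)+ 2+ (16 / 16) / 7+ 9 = 829 / 70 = 11.84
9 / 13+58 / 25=979 / 325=3.01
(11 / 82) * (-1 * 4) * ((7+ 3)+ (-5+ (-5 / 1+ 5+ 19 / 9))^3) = 226292 / 29889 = 7.57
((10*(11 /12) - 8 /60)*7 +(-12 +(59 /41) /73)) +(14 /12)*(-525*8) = -435368989 /89790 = -4848.75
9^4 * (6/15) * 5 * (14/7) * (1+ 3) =104976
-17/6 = -2.83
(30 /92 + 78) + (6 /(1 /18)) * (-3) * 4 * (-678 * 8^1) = 323360787 /46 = 7029582.33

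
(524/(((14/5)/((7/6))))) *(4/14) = 62.38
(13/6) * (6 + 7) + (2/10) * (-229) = -529/30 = -17.63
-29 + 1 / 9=-260 / 9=-28.89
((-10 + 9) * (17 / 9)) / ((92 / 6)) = -17 / 138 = -0.12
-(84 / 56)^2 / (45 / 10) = -1 / 2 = -0.50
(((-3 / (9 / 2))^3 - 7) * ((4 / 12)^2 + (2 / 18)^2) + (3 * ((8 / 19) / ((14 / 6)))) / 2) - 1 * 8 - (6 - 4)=-3091988 / 290871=-10.63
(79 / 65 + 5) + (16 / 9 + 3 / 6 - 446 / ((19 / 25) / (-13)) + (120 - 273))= 166379113 / 22230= 7484.44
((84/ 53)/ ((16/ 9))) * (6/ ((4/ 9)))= 5103/ 424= 12.04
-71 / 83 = -0.86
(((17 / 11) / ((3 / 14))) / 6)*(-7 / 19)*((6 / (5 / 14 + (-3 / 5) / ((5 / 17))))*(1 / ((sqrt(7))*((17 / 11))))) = 4900*sqrt(7) / 33573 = 0.39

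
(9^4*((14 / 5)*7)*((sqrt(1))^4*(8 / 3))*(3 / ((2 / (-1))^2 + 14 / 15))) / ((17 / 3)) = 23147208 / 629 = 36800.01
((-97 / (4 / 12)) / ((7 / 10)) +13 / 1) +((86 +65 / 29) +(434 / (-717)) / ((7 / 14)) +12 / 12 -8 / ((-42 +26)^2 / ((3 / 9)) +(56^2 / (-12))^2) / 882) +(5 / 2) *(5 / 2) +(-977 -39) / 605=-29704142525237749 / 95784947301120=-310.11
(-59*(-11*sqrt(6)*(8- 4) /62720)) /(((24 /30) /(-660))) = -107085*sqrt(6) /3136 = -83.64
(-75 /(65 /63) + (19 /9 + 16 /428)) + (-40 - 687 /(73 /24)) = -307437826 /913887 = -336.41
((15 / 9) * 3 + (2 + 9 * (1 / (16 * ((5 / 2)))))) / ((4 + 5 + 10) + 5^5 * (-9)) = -289 / 1124240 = -0.00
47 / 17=2.76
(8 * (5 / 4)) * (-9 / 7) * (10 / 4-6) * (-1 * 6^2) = -1620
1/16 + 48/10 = 389/80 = 4.86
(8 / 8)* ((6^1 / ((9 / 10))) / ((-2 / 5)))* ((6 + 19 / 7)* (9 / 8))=-4575 / 28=-163.39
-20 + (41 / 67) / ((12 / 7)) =-15793 / 804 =-19.64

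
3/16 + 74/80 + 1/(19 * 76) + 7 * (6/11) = 1566599/317680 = 4.93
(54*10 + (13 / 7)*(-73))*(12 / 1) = 33972 / 7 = 4853.14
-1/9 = -0.11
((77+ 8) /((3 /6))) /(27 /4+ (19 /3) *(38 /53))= 108120 /7181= 15.06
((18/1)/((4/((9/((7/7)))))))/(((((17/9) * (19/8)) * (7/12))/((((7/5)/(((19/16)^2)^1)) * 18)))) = 161243136/583015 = 276.57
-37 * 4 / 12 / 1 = -12.33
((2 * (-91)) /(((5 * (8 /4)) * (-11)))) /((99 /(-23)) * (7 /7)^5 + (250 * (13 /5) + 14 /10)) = 2093 /818576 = 0.00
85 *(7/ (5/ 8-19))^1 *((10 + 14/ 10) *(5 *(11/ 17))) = -8360/ 7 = -1194.29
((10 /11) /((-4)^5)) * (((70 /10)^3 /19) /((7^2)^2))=-5 /749056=-0.00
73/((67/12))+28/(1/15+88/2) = 607176/44287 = 13.71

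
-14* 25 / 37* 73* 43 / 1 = -1098650 / 37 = -29693.24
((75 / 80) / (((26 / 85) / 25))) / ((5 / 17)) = 108375 / 416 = 260.52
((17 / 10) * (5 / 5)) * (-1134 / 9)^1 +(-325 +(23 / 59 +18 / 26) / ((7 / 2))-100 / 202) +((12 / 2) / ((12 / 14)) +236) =-803604339 / 2711345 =-296.39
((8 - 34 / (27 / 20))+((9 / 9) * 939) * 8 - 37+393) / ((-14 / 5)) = -529930 / 189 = -2803.86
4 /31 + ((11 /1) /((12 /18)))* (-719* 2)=-735533 /31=-23726.87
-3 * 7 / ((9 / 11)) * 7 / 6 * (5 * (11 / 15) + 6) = -15631 / 54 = -289.46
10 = 10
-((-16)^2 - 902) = 646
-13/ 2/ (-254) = 0.03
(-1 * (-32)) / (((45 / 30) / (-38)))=-2432 / 3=-810.67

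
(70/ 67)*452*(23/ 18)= 363860/ 603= 603.42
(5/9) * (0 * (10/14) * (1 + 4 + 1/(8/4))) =0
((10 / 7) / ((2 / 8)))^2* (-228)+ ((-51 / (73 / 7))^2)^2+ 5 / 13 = -124321911827518 / 18089679517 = -6872.53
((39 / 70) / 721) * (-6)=-117 / 25235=-0.00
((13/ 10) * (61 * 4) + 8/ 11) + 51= 20291/ 55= 368.93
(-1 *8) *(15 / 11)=-120 / 11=-10.91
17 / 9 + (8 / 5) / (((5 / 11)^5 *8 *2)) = 1980709 / 281250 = 7.04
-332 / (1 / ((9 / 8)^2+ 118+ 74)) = -1026627 / 16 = -64164.19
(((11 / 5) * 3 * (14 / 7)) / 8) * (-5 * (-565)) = 18645 / 4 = 4661.25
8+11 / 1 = 19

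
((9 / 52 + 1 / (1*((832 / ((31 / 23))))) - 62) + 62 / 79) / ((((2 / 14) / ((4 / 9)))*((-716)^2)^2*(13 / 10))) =-3229715965 / 5810670079335254016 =-0.00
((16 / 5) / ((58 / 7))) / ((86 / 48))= 1344 / 6235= 0.22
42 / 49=6 / 7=0.86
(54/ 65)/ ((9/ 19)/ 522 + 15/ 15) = 59508/ 71695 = 0.83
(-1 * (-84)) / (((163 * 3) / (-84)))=-2352 / 163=-14.43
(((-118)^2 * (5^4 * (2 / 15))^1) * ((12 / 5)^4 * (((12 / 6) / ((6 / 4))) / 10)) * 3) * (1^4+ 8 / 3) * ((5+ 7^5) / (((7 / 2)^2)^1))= 94924548145152 / 1225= 77489427057.27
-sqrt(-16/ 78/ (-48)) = -sqrt(26)/ 78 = -0.07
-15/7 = -2.14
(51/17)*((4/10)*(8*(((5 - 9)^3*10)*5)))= -30720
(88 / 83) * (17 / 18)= 748 / 747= 1.00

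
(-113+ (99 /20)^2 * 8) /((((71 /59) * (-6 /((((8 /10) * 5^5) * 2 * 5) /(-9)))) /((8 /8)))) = 61227250 /1917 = 31939.10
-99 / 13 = -7.62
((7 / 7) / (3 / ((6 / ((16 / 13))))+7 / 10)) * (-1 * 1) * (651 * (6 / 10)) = -5642 / 19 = -296.95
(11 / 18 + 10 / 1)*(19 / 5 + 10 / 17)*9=71243 / 170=419.08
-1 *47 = -47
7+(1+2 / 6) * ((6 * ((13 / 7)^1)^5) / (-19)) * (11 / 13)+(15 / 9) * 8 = 11939209 / 957999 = 12.46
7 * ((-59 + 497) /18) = 511 /3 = 170.33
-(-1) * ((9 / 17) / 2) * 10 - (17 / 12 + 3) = -361 / 204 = -1.77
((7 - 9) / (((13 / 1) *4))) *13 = -1 / 2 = -0.50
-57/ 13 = -4.38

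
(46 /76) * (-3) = -69 /38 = -1.82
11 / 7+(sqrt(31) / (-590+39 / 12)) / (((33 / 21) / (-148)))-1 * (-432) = 4144 * sqrt(31) / 25817+3035 / 7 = 434.47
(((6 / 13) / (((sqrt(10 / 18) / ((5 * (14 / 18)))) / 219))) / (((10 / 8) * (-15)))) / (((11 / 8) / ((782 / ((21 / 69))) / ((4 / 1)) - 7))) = -4155744 * sqrt(5) / 715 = -12996.54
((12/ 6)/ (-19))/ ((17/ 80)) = -160/ 323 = -0.50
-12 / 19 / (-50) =6 / 475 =0.01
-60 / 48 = -5 / 4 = -1.25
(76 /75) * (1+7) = 608 /75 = 8.11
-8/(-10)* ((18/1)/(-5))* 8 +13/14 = -7739/350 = -22.11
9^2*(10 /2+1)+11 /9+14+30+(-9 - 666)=-1294 /9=-143.78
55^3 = 166375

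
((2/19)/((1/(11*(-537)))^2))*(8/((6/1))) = 93047064/19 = 4897213.89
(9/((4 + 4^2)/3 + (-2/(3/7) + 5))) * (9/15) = 27/35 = 0.77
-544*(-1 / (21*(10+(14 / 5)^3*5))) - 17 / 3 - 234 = -7527601 / 31437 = -239.45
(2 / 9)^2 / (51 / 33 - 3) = -11 / 324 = -0.03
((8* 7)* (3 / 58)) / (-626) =-42 / 9077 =-0.00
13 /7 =1.86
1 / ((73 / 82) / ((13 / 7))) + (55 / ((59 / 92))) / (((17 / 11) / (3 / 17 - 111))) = -53567041474 / 8713061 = -6147.90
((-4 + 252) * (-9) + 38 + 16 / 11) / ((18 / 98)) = -1181782 / 99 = -11937.19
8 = 8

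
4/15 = 0.27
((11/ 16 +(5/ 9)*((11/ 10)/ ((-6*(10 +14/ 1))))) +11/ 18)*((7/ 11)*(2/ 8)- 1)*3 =-11285/ 3456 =-3.27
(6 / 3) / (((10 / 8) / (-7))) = -56 / 5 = -11.20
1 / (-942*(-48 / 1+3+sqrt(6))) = sqrt(6) / 1901898+5 / 211322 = 0.00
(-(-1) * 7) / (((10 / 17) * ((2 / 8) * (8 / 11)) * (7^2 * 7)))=187 / 980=0.19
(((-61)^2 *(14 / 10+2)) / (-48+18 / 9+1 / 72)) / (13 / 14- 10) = 9109008 / 300355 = 30.33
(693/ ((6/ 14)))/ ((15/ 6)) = 3234/ 5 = 646.80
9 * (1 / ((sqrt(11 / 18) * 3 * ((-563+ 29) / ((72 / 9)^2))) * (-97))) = 96 * sqrt(22) / 94963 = 0.00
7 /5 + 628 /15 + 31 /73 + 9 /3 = 51127 /1095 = 46.69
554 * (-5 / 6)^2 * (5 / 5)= 6925 / 18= 384.72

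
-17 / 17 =-1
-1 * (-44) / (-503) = -44 / 503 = -0.09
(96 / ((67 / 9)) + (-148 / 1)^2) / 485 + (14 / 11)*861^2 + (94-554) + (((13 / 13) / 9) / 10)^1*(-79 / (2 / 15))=4045182448829 / 4289340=943078.06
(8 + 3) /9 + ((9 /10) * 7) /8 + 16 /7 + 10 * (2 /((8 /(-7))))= -66551 /5040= -13.20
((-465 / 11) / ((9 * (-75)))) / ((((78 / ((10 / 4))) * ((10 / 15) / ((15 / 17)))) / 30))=775 / 9724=0.08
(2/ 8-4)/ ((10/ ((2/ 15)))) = -1/ 20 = -0.05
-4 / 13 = -0.31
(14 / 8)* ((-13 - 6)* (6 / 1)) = -399 / 2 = -199.50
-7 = -7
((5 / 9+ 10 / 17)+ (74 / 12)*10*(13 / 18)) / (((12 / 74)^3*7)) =2124133555 / 1388016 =1530.34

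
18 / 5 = 3.60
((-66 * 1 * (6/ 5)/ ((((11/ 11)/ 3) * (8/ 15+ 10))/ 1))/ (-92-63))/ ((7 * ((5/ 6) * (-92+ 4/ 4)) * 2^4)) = -2673/ 156001300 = -0.00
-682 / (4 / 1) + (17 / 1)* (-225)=-7991 / 2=-3995.50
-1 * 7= -7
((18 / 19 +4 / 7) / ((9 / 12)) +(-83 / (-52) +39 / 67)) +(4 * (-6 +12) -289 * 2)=-764281181 / 1390116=-549.80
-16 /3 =-5.33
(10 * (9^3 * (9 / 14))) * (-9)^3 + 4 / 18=-215233591 / 63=-3416406.21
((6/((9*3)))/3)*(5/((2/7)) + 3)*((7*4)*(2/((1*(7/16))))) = 5248/27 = 194.37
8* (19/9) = 152/9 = 16.89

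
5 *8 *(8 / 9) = 320 / 9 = 35.56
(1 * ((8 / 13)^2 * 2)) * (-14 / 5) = -1792 / 845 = -2.12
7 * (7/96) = 49/96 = 0.51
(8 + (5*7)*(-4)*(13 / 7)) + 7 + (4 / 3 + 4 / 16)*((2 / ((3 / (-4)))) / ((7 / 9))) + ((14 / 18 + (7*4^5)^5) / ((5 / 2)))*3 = 2384297966522301651371 / 105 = 22707599681164777632.10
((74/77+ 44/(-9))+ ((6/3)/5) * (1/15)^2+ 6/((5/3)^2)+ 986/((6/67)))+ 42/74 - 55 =35109371393/3205125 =10954.13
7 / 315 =1 / 45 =0.02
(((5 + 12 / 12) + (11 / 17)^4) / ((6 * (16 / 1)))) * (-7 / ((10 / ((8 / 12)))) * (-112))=25272583 / 7516890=3.36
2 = 2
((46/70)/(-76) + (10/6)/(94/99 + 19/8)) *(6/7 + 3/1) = 93167307/49026460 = 1.90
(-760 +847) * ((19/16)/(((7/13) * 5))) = 21489/560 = 38.37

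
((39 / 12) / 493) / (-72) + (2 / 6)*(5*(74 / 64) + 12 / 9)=168353 / 70992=2.37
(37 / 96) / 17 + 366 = 597349 / 1632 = 366.02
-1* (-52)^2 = -2704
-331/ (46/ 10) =-1655/ 23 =-71.96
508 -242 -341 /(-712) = 189733 /712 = 266.48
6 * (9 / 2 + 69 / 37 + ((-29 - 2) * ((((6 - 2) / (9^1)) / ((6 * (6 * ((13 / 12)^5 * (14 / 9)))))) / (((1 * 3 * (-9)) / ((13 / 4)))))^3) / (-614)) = 3466529377667375026521 / 90772531474847755897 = 38.19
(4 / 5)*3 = 12 / 5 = 2.40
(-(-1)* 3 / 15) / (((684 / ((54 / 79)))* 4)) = 3 / 60040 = 0.00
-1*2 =-2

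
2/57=0.04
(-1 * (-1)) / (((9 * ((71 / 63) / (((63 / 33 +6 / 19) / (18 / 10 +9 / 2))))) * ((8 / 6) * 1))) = 775 / 29678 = 0.03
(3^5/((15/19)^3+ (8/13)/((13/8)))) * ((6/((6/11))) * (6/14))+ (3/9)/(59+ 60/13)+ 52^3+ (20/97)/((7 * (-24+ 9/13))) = 24373325831000874442/171735520210149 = 141923.61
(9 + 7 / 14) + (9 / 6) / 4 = 79 / 8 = 9.88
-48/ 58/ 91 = -0.01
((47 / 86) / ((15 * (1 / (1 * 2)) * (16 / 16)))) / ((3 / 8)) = 376 / 1935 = 0.19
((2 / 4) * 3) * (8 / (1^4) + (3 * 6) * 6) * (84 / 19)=769.26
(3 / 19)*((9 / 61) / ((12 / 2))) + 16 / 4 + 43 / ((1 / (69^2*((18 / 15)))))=2847333889 / 11590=245671.60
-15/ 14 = -1.07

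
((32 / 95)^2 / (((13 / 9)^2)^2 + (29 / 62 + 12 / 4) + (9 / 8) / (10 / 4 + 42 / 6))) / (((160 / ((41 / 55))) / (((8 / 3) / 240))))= 59299776 / 80153854515625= 0.00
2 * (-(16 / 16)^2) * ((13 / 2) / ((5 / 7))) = -18.20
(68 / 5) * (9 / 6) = 102 / 5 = 20.40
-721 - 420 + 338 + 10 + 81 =-712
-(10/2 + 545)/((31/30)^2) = -495000/961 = -515.09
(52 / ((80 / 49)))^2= 405769 / 400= 1014.42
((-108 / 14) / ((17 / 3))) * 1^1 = -162 / 119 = -1.36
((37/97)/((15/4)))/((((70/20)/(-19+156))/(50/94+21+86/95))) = 1354193488/15158675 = 89.33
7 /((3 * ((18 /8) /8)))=224 /27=8.30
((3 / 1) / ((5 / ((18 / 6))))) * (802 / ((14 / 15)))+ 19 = 10960 / 7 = 1565.71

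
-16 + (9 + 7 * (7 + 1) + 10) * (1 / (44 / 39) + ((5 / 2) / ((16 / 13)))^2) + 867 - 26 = 13527225 / 11264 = 1200.93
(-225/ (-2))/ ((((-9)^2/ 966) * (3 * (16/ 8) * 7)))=575/ 18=31.94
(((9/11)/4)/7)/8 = 9/2464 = 0.00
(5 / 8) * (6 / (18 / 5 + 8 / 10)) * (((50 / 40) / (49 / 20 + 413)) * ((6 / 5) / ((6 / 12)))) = 1125 / 182798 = 0.01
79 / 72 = 1.10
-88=-88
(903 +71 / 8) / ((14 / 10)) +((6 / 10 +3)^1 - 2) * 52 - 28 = 197831 / 280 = 706.54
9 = 9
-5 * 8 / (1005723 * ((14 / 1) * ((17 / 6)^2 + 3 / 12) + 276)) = -40 / 394131669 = -0.00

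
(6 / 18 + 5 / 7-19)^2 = 142129 / 441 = 322.29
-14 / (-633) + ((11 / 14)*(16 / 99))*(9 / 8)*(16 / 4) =2630 / 4431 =0.59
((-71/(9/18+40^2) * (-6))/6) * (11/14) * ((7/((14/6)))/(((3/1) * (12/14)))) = 71/1746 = 0.04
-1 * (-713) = 713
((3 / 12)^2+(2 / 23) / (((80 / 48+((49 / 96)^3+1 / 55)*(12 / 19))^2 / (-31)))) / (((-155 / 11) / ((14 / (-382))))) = -420775850658999766469 / 200811569412574044949040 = -0.00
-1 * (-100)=100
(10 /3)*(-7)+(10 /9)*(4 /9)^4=-1375250 /59049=-23.29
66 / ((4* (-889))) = -33 / 1778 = -0.02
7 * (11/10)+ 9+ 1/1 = 177/10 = 17.70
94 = 94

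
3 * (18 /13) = 54 /13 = 4.15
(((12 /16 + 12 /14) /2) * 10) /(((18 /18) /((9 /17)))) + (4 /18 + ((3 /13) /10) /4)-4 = 268543 /556920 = 0.48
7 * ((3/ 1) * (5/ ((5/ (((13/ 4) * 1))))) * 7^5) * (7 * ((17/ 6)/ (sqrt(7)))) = 26000429 * sqrt(7)/ 8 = 8598833.64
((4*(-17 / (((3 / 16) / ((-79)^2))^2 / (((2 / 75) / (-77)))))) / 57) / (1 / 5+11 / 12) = 5424344080384 / 13232835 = 409915.49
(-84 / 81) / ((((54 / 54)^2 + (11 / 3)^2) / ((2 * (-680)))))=97.64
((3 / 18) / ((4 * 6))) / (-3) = -1 / 432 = -0.00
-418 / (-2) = 209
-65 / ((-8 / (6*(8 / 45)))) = 26 / 3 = 8.67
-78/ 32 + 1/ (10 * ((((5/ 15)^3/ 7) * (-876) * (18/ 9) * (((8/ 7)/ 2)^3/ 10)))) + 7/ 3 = -76507/ 112128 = -0.68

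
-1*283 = -283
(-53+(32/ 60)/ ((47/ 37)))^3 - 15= -50942167838884/ 350402625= -145381.81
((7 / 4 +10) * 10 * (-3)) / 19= -18.55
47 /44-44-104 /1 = -6465 /44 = -146.93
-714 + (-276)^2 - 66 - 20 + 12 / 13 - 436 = 974232 / 13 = 74940.92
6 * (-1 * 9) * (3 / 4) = -81 / 2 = -40.50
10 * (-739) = -7390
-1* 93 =-93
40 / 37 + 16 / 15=1192 / 555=2.15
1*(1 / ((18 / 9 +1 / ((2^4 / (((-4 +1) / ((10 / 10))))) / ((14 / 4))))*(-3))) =-32 / 129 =-0.25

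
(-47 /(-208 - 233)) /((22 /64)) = 1504 /4851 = 0.31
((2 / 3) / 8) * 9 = 3 / 4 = 0.75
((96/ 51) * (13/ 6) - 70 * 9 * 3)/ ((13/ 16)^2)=-24622592/ 8619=-2856.78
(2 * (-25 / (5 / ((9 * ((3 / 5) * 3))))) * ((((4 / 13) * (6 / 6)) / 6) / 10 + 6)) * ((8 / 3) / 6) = -28104 / 65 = -432.37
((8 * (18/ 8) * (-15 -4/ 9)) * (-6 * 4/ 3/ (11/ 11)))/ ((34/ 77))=85624/ 17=5036.71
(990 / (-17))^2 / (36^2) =3025 / 1156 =2.62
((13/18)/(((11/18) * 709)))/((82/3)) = 39/639518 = 0.00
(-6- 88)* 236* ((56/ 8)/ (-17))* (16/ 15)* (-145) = -72053632/ 51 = -1412816.31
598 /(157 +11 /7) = 2093 /555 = 3.77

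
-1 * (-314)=314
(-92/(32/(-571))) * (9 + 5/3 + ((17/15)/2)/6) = 25438621/1440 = 17665.71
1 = 1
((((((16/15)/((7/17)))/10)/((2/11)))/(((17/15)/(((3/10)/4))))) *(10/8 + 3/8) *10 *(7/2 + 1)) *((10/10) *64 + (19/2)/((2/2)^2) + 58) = 1015443/1120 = 906.65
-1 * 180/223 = -180/223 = -0.81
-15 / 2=-7.50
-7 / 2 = -3.50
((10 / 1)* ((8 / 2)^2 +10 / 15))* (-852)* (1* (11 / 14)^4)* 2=-259877750 / 2401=-108237.30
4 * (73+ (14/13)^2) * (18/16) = 112797/338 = 333.72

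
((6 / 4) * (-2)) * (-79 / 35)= 237 / 35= 6.77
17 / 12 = 1.42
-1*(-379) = 379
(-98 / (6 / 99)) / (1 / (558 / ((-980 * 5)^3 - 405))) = 902286 / 117649000405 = 0.00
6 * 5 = 30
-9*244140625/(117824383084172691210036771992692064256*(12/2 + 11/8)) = -0.00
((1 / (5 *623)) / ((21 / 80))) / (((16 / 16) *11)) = 0.00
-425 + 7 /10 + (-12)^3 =-21523 /10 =-2152.30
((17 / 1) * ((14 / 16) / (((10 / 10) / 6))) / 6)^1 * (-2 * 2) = -119 / 2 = -59.50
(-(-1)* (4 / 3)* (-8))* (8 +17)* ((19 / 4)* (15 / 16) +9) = -7175 / 2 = -3587.50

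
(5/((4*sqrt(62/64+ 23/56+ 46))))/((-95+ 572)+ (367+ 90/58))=145*sqrt(148582)/260241373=0.00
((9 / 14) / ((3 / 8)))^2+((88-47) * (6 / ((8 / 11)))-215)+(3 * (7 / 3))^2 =175.19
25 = 25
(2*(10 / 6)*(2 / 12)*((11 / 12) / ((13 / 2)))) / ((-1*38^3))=-55 / 38520144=-0.00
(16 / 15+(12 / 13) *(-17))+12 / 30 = -14.23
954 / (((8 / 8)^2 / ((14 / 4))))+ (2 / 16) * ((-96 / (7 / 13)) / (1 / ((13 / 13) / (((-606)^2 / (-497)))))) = 102184340 / 30603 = 3339.03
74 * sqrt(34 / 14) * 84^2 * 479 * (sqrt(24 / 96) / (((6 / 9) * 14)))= 1914084 * sqrt(119)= 20880191.32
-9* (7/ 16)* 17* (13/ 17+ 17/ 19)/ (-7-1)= 13.88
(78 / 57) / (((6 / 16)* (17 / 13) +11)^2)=281216 / 27132475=0.01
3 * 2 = 6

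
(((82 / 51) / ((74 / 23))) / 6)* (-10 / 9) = -4715 / 50949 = -0.09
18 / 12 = 3 / 2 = 1.50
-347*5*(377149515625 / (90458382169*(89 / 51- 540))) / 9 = 11124024963359375 / 7449519146763657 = 1.49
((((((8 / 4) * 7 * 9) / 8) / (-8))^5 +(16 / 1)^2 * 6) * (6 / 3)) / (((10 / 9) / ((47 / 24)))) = 7127151112269 / 1342177280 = 5310.14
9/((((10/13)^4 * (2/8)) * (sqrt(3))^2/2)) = 68.55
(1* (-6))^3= -216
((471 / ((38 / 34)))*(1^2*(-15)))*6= -720630 / 19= -37927.89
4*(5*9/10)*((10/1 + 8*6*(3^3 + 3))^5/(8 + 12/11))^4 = 4448394452067486013244466365623353767395019531250000000000000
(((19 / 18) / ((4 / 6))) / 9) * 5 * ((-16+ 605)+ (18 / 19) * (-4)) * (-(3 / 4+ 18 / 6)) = -277975 / 144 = -1930.38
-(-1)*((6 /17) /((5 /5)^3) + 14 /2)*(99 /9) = 1375 /17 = 80.88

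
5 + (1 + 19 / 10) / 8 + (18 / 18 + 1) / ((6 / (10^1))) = 2087 / 240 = 8.70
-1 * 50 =-50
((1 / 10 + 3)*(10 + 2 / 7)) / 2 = 558 / 35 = 15.94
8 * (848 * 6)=40704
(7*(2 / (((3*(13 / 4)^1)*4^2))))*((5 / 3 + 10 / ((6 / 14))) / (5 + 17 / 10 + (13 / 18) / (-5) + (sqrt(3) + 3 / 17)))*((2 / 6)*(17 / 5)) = 0.30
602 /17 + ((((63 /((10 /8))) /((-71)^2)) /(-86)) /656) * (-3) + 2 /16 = 35.54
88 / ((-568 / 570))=-6270 / 71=-88.31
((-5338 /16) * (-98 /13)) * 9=1177029 /52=22635.17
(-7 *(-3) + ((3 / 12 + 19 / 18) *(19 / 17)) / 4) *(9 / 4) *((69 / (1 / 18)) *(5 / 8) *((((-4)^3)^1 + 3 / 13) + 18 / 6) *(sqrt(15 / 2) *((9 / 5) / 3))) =-38487521385 *sqrt(30) / 56576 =-3726047.02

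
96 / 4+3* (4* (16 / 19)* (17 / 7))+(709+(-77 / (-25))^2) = 63759182 / 83125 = 767.03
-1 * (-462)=462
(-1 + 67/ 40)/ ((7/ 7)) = 27/ 40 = 0.68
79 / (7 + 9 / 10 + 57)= 790 / 649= 1.22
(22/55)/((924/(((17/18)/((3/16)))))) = 68/31185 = 0.00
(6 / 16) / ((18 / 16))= 1 / 3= 0.33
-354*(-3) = 1062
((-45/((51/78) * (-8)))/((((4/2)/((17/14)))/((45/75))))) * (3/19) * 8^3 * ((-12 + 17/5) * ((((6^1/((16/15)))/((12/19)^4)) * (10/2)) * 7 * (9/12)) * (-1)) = 517614435/256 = 2021931.39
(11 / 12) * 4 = 11 / 3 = 3.67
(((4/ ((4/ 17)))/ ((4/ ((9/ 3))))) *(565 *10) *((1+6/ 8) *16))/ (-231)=-8731.82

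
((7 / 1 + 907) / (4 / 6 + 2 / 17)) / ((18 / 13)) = 100997 / 120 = 841.64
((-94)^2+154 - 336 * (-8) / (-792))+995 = 329393 / 33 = 9981.61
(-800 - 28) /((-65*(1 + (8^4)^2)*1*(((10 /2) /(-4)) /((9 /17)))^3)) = -38631168 /669715045358125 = -0.00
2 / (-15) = -2 / 15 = -0.13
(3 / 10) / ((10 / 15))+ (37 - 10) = 549 / 20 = 27.45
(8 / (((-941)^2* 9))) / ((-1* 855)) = -8 / 6813776295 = -0.00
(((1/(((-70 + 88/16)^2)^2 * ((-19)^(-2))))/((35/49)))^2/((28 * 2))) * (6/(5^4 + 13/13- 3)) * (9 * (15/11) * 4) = 33362176/4634312969067408495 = 0.00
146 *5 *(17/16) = 6205/8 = 775.62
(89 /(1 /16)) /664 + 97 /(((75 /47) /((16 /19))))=6308002 /118275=53.33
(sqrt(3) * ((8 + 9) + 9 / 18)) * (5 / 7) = 25 * sqrt(3) / 2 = 21.65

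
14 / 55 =0.25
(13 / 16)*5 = 65 / 16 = 4.06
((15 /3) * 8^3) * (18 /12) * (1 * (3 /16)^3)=405 /16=25.31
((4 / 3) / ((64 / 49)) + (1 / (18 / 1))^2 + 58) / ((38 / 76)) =76495 / 648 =118.05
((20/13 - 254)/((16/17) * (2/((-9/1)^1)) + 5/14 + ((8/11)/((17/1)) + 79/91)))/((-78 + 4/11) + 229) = -94515036/60004565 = -1.58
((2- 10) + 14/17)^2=14884/289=51.50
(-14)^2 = 196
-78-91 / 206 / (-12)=-192725 / 2472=-77.96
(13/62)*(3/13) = 3/62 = 0.05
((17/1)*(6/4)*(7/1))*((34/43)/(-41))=-6069/1763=-3.44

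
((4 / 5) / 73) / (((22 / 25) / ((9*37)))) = 3330 / 803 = 4.15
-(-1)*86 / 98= 43 / 49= 0.88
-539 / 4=-134.75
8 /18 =4 /9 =0.44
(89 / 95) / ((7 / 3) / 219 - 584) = -58473 / 36449695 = -0.00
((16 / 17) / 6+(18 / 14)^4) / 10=353819 / 1224510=0.29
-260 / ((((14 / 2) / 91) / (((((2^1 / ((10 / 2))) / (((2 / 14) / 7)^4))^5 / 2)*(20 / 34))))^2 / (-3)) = 1094345510915189365187158521956470362200344944051898957705848697924708724736 / 22578125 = 48469282144340567039431240000000000000000000000000000000000000000000.00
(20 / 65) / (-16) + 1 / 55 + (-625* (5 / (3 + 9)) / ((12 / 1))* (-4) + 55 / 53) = 29959036 / 341055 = 87.84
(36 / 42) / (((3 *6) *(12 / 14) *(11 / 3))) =1 / 66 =0.02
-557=-557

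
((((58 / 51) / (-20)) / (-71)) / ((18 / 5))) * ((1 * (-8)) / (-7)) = 58 / 228123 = 0.00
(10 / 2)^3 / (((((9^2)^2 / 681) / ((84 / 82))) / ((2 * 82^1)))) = 1589000 / 729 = 2179.70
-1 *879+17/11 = -9652/11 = -877.45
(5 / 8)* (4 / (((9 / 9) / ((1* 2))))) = 5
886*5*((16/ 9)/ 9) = 70880/ 81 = 875.06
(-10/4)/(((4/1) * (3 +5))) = -5/64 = -0.08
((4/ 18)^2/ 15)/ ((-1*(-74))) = 2/ 44955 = 0.00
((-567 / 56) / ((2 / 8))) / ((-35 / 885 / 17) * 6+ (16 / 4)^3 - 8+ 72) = -0.32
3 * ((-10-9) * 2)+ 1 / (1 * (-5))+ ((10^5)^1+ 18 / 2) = 499474 / 5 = 99894.80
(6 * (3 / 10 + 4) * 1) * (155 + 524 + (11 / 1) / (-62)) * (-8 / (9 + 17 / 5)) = -10858446 / 961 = -11299.11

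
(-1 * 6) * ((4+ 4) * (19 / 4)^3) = -20577 / 4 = -5144.25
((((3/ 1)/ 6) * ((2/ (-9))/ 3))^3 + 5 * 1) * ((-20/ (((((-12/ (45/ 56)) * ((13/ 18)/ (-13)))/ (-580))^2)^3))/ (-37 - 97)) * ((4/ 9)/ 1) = 78140055443297838134765625/ 2017915648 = 38723152536501782.52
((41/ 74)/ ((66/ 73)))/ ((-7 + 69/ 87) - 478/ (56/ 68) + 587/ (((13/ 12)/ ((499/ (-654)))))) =-860939443/ 1404975185988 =-0.00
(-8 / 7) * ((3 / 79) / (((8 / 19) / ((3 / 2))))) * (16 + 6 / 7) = -10089 / 3871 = -2.61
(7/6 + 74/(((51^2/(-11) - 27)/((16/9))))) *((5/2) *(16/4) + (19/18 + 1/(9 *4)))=330695/44712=7.40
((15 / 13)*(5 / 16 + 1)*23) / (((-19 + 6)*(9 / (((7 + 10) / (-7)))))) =1955 / 2704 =0.72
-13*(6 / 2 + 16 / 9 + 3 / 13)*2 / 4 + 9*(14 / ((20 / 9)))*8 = 18947 / 45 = 421.04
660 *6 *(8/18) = 1760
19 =19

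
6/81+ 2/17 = 88/459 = 0.19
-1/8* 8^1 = -1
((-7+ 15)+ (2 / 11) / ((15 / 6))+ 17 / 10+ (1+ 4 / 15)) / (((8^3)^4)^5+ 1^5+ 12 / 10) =3643 / 505723528485743323258254518959602030594183910320588718806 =0.00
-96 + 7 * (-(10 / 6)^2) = -1039 / 9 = -115.44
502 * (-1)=-502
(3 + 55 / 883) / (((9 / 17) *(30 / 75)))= 114920 / 7947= 14.46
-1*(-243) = 243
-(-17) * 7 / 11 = 119 / 11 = 10.82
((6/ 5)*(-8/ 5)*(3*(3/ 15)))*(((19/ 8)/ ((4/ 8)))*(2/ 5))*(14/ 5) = -19152/ 3125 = -6.13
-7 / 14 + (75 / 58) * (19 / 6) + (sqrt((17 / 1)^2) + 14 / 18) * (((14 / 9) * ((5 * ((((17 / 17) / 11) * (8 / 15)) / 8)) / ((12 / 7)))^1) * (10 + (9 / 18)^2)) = 8004803 / 930204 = 8.61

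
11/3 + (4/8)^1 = 25/6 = 4.17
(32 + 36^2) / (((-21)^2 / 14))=2656 / 63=42.16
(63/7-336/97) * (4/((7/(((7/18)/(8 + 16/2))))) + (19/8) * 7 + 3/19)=92.99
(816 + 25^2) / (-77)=-131 / 7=-18.71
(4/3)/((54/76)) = 152/81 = 1.88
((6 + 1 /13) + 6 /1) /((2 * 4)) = 157 /104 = 1.51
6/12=1/2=0.50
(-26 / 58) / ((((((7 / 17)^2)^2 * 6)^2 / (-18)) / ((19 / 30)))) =1723012087927 / 10030753740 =171.77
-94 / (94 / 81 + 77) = -7614 / 6331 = -1.20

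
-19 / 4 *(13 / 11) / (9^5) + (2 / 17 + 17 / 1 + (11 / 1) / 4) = 438761495 / 22084326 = 19.87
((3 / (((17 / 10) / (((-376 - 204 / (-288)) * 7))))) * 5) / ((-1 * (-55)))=-421.45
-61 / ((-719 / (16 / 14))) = 488 / 5033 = 0.10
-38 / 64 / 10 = -0.06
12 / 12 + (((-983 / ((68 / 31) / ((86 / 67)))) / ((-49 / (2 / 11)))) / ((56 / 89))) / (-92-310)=13703969381 / 13820589552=0.99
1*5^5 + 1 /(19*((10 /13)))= 3125.07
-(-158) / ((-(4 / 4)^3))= -158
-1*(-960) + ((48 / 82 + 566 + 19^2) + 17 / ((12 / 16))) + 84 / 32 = 1882271 / 984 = 1912.88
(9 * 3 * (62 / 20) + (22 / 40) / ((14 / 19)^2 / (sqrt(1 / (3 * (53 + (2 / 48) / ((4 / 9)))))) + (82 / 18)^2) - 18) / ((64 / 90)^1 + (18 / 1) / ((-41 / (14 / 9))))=2331.79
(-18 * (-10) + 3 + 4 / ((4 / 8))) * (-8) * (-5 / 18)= 3820 / 9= 424.44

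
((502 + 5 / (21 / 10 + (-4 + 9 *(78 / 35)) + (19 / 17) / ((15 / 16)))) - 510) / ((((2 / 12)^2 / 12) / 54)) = -12475021248 / 69077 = -180595.87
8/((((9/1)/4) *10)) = 16/45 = 0.36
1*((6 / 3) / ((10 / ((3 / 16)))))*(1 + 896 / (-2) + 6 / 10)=-837 / 50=-16.74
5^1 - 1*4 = 1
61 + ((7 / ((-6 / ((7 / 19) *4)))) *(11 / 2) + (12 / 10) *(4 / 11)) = 162958 / 3135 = 51.98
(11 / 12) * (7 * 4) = 25.67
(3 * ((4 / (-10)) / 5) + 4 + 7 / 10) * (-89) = -19847 / 50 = -396.94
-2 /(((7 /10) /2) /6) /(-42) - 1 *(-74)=3666 /49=74.82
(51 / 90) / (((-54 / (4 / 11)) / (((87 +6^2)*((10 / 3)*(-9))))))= 1394 / 99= 14.08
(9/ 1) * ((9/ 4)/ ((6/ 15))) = 405/ 8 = 50.62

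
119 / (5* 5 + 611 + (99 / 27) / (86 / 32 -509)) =413151 / 2208076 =0.19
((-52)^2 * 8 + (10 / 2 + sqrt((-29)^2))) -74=21592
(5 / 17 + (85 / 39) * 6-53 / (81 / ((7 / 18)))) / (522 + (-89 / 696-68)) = 490262284 / 16964509185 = 0.03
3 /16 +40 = 643 /16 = 40.19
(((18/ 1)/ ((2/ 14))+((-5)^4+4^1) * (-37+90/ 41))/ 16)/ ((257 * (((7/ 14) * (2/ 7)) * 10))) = -6246919/ 1685920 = -3.71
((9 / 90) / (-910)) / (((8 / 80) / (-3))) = 3 / 910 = 0.00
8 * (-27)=-216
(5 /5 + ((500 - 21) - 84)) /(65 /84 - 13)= -33264 /1027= -32.39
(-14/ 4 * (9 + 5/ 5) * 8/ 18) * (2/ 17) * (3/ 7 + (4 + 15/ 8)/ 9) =-2725/ 1377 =-1.98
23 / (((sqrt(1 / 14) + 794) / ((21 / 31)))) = 5369028 / 273609193-483* sqrt(14) / 273609193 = 0.02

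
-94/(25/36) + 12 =-3084/25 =-123.36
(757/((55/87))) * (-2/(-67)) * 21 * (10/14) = 395154/737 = 536.17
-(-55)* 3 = 165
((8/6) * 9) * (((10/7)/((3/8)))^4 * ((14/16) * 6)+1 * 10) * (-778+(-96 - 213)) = -44926188280/3087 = -14553348.97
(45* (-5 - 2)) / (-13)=315 / 13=24.23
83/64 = 1.30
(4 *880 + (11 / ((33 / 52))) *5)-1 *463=9431 / 3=3143.67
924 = 924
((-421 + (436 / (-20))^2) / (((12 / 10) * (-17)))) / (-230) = 113 / 9775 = 0.01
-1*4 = -4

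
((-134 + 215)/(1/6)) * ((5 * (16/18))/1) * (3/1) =6480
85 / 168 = 0.51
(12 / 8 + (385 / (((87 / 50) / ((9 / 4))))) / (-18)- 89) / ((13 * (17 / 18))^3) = -0.06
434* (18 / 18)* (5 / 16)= 1085 / 8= 135.62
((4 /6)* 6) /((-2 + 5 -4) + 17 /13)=13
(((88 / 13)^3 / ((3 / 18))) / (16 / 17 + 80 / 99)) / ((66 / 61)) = 49688892 / 50531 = 983.33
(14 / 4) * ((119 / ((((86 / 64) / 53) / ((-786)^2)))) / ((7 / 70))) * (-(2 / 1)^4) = -69824193546240 / 43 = -1623818454563.72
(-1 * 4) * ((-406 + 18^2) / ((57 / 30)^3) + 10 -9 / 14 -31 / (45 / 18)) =14401934 / 240065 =59.99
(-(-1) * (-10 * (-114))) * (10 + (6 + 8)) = 27360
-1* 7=-7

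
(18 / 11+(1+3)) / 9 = 62 / 99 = 0.63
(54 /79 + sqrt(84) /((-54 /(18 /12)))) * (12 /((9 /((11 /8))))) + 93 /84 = 5221 /2212-11 * sqrt(21) /108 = 1.89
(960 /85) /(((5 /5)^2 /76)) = 14592 /17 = 858.35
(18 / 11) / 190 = 9 / 1045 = 0.01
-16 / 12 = -4 / 3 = -1.33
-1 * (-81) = 81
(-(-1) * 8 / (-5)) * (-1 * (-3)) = -24 / 5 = -4.80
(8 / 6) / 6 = 2 / 9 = 0.22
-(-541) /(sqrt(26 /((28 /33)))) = 541 * sqrt(6006) /429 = 97.73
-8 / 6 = -4 / 3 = -1.33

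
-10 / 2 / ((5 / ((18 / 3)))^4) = -10.37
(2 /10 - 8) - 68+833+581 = 6691 /5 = 1338.20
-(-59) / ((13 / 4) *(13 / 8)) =1888 / 169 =11.17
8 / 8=1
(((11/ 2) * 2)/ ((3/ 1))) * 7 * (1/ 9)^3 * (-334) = -25718/ 2187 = -11.76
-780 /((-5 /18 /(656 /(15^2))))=8186.88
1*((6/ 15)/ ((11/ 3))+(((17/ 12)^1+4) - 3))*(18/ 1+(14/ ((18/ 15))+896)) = 4629259/ 1980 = 2338.01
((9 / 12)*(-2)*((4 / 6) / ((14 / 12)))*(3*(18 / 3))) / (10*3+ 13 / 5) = -540 / 1141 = -0.47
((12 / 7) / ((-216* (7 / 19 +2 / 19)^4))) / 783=-130321 / 647295138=-0.00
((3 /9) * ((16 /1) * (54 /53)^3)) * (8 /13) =6718464 /1935401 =3.47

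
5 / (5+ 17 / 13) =65 / 82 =0.79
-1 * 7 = -7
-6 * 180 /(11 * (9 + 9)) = -60 /11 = -5.45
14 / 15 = 0.93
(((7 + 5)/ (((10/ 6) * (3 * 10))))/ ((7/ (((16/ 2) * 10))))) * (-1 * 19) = -1824/ 35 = -52.11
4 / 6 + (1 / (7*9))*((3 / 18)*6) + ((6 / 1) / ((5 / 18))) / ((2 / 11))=37637 / 315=119.48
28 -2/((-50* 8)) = 5601/200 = 28.00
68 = 68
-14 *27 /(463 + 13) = -27 /34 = -0.79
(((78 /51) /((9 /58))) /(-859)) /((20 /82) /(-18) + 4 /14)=-432796 /10265909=-0.04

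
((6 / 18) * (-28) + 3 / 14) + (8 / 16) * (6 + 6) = -131 / 42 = -3.12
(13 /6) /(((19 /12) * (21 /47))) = 1222 /399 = 3.06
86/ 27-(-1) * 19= 599/ 27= 22.19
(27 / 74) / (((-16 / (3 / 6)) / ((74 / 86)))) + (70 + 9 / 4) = 198805 / 2752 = 72.24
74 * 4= 296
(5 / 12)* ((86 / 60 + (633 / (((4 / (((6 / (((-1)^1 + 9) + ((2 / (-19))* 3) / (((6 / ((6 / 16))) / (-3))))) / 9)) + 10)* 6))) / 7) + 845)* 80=1577132450 / 55881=28223.05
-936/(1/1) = -936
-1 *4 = -4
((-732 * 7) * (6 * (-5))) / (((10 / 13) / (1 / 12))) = 16653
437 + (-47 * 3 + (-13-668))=-385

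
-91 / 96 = -0.95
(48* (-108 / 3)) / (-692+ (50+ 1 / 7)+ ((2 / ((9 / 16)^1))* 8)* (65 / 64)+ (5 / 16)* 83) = 1741824 / 591727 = 2.94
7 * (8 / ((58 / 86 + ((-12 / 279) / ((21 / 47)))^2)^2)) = 1506377815975993464 / 12573552457213609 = 119.81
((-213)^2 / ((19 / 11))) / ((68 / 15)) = 7485885 / 1292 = 5794.03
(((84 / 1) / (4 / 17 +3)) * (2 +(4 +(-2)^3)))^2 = 2696.44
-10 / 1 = -10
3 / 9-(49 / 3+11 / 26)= -427 / 26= -16.42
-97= -97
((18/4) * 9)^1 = 81/2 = 40.50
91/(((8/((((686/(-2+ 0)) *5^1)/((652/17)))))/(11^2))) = -61546.34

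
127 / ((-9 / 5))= -635 / 9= -70.56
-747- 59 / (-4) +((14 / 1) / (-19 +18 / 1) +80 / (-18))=-27025 / 36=-750.69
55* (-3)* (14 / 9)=-770 / 3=-256.67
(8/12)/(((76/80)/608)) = 1280/3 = 426.67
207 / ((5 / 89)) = 18423 / 5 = 3684.60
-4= -4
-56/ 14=-4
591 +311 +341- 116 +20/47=52989/47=1127.43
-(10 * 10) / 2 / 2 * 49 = -1225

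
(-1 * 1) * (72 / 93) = -24 / 31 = -0.77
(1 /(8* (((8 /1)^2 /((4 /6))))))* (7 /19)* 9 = 21 /4864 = 0.00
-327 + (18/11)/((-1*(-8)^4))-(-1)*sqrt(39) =-7366665/22528 + sqrt(39) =-320.76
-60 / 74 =-30 / 37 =-0.81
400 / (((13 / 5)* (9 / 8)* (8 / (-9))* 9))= -2000 / 117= -17.09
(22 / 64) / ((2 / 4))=11 / 16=0.69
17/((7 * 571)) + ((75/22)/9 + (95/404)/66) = 41202703/106576008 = 0.39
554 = 554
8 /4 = 2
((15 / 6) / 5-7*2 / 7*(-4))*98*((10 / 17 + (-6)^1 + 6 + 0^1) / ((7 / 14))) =980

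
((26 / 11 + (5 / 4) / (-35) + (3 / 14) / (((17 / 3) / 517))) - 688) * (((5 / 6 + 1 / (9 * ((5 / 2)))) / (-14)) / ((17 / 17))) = 39362461 / 942480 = 41.76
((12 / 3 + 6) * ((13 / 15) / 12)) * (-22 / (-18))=143 / 162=0.88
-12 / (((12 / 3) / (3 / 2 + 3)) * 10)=-27 / 20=-1.35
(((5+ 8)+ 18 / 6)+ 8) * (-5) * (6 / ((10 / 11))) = -792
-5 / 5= -1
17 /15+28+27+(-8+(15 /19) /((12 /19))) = 49.38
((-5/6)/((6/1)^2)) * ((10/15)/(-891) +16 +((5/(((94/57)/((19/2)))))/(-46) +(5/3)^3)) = -2311925365/4993078464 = -0.46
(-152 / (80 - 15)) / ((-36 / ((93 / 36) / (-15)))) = -589 / 52650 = -0.01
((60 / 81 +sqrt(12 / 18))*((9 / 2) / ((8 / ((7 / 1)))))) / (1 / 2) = 35 / 6 +21*sqrt(6) / 8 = 12.26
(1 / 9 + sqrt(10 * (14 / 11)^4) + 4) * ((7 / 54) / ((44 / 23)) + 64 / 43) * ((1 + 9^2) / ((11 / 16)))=964733116 / 1264329 + 5110478128 * sqrt(10) / 16998201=1713.77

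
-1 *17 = -17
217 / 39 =5.56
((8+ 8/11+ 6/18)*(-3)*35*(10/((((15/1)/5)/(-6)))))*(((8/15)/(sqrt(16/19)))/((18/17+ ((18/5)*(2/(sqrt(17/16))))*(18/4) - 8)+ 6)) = 8895250*sqrt(19)/3677421+ 24017175*sqrt(323)/1225807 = 362.67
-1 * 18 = -18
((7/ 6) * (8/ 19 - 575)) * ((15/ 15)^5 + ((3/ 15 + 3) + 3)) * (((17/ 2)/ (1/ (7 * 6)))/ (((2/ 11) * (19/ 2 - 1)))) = -105916734/ 95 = -1114912.99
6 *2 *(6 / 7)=72 / 7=10.29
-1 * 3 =-3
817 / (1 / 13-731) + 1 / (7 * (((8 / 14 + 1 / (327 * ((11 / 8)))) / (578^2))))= 2854600349143 / 34311722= 83196.07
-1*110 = -110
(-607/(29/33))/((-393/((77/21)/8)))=0.81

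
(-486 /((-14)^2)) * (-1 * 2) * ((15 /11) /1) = 3645 /539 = 6.76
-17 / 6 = -2.83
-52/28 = -13/7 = -1.86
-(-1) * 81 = 81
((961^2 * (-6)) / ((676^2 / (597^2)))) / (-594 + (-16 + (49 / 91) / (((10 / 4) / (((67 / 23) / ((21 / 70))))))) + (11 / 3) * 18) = 68134297590423 / 8543552992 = 7974.94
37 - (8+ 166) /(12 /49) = -1347 /2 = -673.50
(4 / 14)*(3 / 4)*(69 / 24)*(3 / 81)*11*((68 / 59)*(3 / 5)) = 4301 / 24780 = 0.17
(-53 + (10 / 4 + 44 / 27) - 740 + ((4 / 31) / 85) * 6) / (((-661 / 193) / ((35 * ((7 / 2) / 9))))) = 1061520531533 / 338593284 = 3135.09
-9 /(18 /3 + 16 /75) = -675 /466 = -1.45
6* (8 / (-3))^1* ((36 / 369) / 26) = -32 / 533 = -0.06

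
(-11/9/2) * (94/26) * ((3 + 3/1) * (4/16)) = -517/156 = -3.31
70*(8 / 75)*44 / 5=4928 / 75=65.71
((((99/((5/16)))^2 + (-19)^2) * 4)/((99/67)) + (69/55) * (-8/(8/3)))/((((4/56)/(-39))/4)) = -595491992.85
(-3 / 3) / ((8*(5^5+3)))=-1 / 25024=-0.00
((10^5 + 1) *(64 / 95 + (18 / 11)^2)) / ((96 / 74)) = 3239550577 / 12540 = 258337.37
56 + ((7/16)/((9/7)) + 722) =778.34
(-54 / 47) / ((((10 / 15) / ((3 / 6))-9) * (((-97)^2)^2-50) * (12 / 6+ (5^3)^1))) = 162 / 12153912536297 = 0.00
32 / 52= 8 / 13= 0.62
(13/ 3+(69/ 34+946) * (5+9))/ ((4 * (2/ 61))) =20651977/ 204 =101235.18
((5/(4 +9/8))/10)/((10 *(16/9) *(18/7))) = 7/3280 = 0.00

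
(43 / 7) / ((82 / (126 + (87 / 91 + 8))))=10.11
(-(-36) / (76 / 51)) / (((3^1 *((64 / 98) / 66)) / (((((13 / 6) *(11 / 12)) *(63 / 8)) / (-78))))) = -6349959 / 38912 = -163.19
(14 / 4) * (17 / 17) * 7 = 24.50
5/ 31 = 0.16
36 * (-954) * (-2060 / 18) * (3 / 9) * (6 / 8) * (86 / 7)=84505320 / 7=12072188.57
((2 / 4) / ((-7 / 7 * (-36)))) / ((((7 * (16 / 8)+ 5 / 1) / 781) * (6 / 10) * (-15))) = -781 / 12312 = -0.06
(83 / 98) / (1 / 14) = 83 / 7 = 11.86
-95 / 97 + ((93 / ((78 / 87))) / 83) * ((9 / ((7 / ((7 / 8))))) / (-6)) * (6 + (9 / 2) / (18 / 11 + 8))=-1771391737 / 710033792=-2.49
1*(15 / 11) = 15 / 11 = 1.36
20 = 20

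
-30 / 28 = -15 / 14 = -1.07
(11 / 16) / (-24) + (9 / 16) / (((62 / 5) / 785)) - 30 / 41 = 17008799 / 488064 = 34.85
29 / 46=0.63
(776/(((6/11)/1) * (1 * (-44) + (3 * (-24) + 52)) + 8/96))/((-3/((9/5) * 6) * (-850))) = -921888/9768625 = -0.09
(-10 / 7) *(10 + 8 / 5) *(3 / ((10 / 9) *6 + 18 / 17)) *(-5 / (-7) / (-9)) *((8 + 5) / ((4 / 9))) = 288405 / 19306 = 14.94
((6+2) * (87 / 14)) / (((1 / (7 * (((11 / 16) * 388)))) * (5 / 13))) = 1206777 / 5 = 241355.40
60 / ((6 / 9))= 90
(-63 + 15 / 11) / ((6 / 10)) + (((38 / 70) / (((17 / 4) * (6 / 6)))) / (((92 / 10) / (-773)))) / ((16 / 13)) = -26842721 / 240856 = -111.45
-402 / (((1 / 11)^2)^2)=-5885682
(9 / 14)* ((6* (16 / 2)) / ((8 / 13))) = 351 / 7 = 50.14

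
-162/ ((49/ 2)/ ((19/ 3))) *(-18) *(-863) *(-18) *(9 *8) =843081537.31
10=10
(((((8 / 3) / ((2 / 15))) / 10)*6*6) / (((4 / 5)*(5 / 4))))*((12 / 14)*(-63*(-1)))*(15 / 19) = 58320 / 19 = 3069.47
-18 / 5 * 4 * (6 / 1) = -432 / 5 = -86.40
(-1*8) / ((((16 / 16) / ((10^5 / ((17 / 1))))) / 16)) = -12800000 / 17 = -752941.18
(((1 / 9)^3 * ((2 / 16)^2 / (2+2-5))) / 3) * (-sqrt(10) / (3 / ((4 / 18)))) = sqrt(10) / 1889568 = 0.00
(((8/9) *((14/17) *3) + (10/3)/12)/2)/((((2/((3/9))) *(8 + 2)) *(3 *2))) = 757/220320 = 0.00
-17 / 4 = -4.25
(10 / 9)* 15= 16.67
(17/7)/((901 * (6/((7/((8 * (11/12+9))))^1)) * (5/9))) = 9/126140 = 0.00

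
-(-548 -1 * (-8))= 540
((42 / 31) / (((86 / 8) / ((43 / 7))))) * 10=7.74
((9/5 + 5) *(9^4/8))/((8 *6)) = 37179/320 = 116.18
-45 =-45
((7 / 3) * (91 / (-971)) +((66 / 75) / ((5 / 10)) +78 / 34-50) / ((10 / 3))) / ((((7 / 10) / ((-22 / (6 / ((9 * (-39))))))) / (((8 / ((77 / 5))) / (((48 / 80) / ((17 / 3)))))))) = -18028785112 / 142737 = -126307.72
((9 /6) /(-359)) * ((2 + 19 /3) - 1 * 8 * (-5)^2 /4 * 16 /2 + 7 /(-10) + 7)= 11561 /7180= 1.61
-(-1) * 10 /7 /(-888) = -5 /3108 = -0.00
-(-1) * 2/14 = 1/7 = 0.14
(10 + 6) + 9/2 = 20.50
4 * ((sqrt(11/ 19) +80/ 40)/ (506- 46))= sqrt(209)/ 2185 +2/ 115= 0.02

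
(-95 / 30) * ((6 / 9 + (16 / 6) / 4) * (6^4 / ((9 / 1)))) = -608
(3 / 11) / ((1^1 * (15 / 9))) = 9 / 55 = 0.16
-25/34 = -0.74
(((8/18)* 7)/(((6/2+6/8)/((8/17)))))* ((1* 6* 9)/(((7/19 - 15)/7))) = -10.09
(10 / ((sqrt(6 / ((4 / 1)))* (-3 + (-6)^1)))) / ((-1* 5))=2* sqrt(6) / 27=0.18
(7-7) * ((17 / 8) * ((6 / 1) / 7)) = 0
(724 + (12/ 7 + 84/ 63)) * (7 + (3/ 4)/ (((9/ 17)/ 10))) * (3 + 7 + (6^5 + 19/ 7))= 52859090878/ 441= 119861884.08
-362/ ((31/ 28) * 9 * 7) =-1448/ 279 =-5.19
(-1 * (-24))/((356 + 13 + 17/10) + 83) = 240/4537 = 0.05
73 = 73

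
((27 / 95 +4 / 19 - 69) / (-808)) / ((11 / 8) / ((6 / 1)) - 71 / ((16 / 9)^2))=-624768 / 163853815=-0.00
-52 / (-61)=52 / 61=0.85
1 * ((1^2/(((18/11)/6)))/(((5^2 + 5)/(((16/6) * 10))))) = 88/27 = 3.26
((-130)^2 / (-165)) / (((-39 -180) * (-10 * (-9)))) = 338 / 65043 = 0.01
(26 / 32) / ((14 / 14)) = 13 / 16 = 0.81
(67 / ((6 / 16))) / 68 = 134 / 51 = 2.63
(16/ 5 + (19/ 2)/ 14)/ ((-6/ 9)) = -1629/ 280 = -5.82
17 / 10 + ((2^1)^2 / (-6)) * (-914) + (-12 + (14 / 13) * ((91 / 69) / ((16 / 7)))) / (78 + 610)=1160247571 / 1898880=611.02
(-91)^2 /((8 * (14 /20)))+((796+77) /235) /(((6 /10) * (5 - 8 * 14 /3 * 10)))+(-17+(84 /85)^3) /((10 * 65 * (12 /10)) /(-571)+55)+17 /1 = 68738712120359521 /45965720937500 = 1495.43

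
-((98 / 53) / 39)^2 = -9604 / 4272489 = -0.00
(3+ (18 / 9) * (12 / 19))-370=-6949 / 19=-365.74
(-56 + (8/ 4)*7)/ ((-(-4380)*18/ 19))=-133/ 13140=-0.01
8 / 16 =1 / 2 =0.50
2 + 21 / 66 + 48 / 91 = 5697 / 2002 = 2.85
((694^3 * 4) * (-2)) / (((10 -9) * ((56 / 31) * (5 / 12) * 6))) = -20723833808 / 35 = -592109537.37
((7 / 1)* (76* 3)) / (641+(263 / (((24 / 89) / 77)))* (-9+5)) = -9576 / 1798493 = -0.01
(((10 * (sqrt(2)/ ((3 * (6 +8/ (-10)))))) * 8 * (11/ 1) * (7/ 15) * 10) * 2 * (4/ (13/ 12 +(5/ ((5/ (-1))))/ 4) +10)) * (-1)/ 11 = -82880 * sqrt(2)/ 117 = -1001.80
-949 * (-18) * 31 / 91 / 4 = 1454.79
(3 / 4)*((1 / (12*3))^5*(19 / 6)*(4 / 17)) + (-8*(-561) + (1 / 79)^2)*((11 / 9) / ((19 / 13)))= 3753.12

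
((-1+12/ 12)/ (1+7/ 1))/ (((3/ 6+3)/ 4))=0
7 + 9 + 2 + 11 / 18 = 335 / 18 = 18.61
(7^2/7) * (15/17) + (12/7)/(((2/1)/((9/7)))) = 6063/833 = 7.28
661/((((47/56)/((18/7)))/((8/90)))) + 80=61104/235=260.02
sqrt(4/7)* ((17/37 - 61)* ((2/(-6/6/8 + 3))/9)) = -10240* sqrt(7)/7659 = -3.54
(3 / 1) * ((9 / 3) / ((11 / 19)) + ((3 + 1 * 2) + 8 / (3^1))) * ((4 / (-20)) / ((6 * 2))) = -106 / 165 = -0.64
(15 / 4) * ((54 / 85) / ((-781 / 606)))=-24543 / 13277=-1.85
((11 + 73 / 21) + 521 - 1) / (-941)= -11224 / 19761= -0.57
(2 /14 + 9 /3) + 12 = 106 /7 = 15.14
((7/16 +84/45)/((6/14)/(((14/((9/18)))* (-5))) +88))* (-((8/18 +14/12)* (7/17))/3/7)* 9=-785813/105554088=-0.01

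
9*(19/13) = 171/13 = 13.15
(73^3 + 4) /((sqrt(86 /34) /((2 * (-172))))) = -3112168 * sqrt(731) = -84143722.53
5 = 5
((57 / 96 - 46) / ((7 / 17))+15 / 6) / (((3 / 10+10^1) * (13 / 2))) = -9285 / 5768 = -1.61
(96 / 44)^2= 576 / 121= 4.76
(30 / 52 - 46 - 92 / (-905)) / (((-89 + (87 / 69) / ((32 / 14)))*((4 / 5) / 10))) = 490549980 / 76587797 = 6.41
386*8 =3088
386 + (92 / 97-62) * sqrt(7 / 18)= 386-987 * sqrt(14) / 97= 347.93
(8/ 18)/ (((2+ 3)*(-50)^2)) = 1/ 28125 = 0.00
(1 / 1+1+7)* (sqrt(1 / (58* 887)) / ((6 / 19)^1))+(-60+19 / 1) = -41+57* sqrt(51446) / 102892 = -40.87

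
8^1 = 8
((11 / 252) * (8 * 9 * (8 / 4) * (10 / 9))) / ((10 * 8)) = 11 / 126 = 0.09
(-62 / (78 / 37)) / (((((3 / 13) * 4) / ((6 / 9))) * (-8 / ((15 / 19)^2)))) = 28675 / 17328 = 1.65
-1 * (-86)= 86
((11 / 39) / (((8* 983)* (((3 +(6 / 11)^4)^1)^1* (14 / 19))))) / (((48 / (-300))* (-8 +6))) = 76499225 / 1553270479488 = 0.00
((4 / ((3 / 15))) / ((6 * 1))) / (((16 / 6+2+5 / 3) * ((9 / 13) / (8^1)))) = 1040 / 171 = 6.08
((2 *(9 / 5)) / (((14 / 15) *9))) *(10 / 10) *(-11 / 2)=-2.36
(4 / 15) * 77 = 308 / 15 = 20.53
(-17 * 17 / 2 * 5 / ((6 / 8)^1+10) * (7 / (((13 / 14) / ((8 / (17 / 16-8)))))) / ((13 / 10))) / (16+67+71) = 25894400 / 8873007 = 2.92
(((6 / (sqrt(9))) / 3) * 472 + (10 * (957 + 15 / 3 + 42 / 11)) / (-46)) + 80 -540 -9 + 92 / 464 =-32056427 / 88044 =-364.10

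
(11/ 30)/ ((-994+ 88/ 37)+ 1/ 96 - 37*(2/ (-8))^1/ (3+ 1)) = -6512/ 17569945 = -0.00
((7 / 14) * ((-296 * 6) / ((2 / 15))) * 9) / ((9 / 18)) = -119880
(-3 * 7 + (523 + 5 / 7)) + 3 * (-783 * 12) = -193797 / 7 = -27685.29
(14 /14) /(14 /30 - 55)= -15 /818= -0.02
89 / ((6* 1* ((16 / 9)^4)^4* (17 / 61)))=3353348868425548263 / 627189298506124754944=0.01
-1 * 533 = -533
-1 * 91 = -91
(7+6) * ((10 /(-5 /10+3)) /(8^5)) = 13 /8192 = 0.00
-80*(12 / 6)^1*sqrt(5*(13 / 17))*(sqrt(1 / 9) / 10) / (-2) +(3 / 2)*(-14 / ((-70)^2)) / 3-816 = -571201 / 700 +8*sqrt(1105) / 51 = -810.79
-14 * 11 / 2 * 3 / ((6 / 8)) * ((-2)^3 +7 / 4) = 1925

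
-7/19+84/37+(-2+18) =12585/703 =17.90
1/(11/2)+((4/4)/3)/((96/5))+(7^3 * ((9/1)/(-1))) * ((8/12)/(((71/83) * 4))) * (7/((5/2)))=-1893761627/1124640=-1683.88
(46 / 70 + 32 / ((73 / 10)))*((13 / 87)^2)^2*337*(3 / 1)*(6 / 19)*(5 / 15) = 9182304378 / 34334956145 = 0.27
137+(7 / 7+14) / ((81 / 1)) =3704 / 27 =137.19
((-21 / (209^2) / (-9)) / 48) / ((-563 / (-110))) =35 / 160968456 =0.00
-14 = -14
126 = 126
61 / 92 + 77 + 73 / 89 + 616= 5686429 / 8188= 694.48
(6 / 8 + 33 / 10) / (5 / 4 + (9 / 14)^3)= 55566 / 20795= 2.67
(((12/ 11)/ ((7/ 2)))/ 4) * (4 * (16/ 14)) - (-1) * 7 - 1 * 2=5.36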